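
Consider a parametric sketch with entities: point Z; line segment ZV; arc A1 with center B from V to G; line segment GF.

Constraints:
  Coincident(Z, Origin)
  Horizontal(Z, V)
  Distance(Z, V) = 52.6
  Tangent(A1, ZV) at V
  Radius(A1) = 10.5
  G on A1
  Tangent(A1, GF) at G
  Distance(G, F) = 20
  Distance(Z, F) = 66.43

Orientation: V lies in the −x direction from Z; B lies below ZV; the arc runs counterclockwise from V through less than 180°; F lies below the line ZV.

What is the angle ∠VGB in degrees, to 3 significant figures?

38.0°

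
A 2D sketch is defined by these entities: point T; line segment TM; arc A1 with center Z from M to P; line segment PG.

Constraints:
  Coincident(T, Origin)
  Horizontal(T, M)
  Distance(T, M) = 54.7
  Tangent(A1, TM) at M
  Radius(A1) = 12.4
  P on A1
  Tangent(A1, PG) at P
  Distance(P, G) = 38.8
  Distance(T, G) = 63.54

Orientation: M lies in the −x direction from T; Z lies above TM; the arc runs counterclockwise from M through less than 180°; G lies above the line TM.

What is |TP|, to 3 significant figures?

43.8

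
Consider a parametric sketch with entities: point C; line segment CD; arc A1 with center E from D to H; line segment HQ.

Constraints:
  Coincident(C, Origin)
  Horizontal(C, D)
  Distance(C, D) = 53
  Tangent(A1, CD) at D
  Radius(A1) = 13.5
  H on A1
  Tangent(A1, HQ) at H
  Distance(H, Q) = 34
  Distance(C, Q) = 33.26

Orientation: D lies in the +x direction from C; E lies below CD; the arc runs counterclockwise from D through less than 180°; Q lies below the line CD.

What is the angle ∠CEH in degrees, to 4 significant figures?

32.00°

Checks: C.y = 0.00, D.y = 0.00 ✓; |EH| = 13.50 ✓; ∠(EH, HQ) = 90.00° ✓; |HQ| = 34.00 ✓; |CQ| = 33.26 ✓.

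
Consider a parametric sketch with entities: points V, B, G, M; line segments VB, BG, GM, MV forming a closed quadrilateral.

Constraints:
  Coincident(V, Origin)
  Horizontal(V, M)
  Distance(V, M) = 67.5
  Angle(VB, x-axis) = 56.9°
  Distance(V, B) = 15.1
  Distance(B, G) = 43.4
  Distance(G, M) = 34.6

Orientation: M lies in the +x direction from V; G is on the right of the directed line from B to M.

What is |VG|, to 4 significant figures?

42.62

V is at the origin; VM is horizontal with |VM| = 67.5 and M in +x, so M = (67.5, 0). VB runs at 56.9° with |VB| = 15.1, so B = (8.246, 12.65). G is determined by |BG| = 43.4 and |GM| = 34.6 together: it lies at the intersection of circle(B, 43.4) and circle(M, 34.6). With |BM| = 60.59, the foot of the radical line on BM is 35.96 from B and the perpendicular offset is √(43.4² − 35.96²) = 24.30. Taking the right-of-BM solution: G = (38.34, -18.62).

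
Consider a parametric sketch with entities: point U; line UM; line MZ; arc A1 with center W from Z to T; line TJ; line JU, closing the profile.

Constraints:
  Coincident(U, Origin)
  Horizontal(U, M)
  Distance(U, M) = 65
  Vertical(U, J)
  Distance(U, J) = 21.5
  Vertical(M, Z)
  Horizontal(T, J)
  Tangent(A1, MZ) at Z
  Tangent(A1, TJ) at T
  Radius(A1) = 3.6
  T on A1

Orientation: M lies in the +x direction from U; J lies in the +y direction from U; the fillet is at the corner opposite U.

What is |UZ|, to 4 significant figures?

67.42

U is at the origin; UM is horizontal with |UM| = 65.0 and M on the +x side, so M = (65.00, 0.000). U and J share the same x with |UJ| = 21.5 and J on the +y side, so J = (0.000, 21.50). The virtual corner opposite U is at (65.00, 21.50). A1 meets MZ tangentially, so WZ is at right angles to MZ and tangency of A1 to TJ means the radius WT is perpendicular to TJ, with radius 3.6, so the center W sits 3.6 in from both sides at W = (61.40, 17.90). That places the tangent points at Z = (65.00, 17.90) on MZ and T = (61.40, 21.50) on TJ. Then |UZ| = |Z − U| = 67.42.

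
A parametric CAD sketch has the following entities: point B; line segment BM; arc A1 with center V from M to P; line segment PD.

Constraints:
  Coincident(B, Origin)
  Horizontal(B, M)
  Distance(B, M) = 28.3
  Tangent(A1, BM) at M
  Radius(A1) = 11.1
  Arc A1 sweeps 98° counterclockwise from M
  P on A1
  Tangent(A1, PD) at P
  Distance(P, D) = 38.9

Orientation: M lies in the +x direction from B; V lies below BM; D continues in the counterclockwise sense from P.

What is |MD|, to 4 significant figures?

51.47

On A1, M sits at bearing 90° from V; a 98° counterclockwise sweep puts P at bearing 188°, so P = V + 11.1·(cos 188°, sin 188°) = (17.31, -12.64). The tangent condition forces VP to be normal to PD, so PD runs along (−sin 188°, cos 188°); with |PD| = 38.9, D = (22.72, -51.17). Then |MD| = |D − M| = 51.47.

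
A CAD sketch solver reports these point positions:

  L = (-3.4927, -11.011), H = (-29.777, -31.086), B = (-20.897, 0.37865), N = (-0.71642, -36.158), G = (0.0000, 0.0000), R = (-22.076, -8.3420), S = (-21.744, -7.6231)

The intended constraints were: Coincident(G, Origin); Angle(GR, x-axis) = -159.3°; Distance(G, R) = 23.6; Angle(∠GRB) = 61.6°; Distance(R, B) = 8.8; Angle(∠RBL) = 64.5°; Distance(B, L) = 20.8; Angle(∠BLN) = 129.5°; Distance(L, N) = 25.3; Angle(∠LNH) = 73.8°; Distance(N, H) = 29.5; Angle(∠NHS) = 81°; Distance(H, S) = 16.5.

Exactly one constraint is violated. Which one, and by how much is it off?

Distance(H, S) = 16.5 — off by 8.30.

G = (0.00, 0.00) ✓; GR at -159.3° ✓; |GR| = 23.60 ✓; ∠GRB = 61.60° ✓; |RB| = 8.800 ✓; ∠RBL = 64.50° ✓; |BL| = 20.80 ✓; ∠BLN = 129.5° ✓; |LN| = 25.30 ✓; ∠LNH = 73.80° ✓; |NH| = 29.50 ✓; ∠NHS = 81.00° ✓; |HS| = 24.80 ✗.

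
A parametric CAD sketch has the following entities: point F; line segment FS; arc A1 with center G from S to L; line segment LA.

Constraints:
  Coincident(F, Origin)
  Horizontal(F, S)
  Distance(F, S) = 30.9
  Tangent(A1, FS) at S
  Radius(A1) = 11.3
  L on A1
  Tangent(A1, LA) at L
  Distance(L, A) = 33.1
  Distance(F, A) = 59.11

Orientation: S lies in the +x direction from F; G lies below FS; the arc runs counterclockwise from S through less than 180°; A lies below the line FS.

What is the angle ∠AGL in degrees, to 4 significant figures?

71.15°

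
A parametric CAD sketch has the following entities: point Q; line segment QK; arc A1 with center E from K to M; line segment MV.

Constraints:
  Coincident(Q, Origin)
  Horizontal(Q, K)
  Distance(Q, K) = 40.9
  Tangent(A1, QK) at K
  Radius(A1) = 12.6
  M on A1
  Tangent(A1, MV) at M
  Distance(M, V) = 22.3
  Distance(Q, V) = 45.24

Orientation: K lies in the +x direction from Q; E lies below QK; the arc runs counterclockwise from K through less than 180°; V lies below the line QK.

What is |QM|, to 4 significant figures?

31.05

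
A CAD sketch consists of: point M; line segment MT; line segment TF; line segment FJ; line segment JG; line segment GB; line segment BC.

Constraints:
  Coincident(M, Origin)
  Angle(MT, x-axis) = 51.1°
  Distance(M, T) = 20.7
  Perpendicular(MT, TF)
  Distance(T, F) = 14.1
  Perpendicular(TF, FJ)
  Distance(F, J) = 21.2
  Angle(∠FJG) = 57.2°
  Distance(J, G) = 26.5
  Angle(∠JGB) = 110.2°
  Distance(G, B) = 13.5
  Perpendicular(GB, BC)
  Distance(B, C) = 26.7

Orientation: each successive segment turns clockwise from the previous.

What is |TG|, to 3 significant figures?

10.7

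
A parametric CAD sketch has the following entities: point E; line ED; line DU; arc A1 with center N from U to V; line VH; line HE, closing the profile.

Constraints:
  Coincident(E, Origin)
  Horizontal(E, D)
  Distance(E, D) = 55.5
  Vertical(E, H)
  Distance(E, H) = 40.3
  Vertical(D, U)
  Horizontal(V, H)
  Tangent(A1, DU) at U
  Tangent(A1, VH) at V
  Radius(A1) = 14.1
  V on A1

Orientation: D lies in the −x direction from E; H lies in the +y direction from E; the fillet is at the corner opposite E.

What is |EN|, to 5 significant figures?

48.994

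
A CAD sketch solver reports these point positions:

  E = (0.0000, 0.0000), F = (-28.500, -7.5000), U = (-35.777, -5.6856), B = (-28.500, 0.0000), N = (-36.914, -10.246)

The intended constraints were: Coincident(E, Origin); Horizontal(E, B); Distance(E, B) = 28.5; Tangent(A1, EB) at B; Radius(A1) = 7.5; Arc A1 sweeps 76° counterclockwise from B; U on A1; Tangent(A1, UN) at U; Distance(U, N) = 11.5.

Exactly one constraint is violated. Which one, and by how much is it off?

Distance(U, N) = 11.5 — off by 6.80.

E = (0.00, 0.00) ✓; E.y = 0.00, B.y = 0.00 ✓; |EB| = 28.50 ✓; ∠(FB, BE) = 90.00° ✓; |FB| = 7.500 ✓; bearing(F→U) − bearing(F→B) = 76.00° ✓; |FU| = 7.500 ✓; ∠(FU, UN) = 90.00° ✓; |UN| = 4.700 ✗.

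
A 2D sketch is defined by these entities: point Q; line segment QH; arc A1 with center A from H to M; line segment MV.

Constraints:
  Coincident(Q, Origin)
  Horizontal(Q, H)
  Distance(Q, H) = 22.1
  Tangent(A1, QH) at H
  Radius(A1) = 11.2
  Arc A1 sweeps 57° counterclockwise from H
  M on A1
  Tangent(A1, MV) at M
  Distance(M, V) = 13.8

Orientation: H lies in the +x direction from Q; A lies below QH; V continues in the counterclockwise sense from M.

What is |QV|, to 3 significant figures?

17.5

Q is at the origin; QH is horizontal with |QH| = 22.1 and H on the +x side, so H = (22.1, 0.00). The tangent condition forces AH to be normal to QH, so A = H + (0, -11.2) = (22.1, -11.2). On A1, H sits at bearing 90° from A; a 57° counterclockwise sweep puts M at bearing 147°, so M = A + 11.2·(cos 147°, sin 147°) = (12.7, -5.10). Since A1 is tangent to MV there, AM ⟂ MV, so MV runs along (−sin 147°, cos 147°); with |MV| = 13.8, V = (5.19, -16.7). Then |QV| = |V − Q| = 17.5.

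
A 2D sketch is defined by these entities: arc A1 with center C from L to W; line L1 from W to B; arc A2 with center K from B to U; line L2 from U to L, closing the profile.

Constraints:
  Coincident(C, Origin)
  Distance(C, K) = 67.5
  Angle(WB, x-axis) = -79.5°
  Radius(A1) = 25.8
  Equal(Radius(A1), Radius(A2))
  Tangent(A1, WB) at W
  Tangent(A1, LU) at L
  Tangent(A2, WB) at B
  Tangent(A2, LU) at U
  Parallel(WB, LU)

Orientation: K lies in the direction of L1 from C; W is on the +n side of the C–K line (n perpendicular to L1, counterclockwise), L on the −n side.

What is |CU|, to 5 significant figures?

72.263

Tangency of A1 to both parallel lines with radius 25.8 puts W and L at C ± 25.8·n: W = (25.368, 4.7017), L = (-25.368, -4.7017). Equal radii place B and U the same way about K: B = K + 25.8·n = (37.669, -61.668), U = K − 25.8·n = (-13.067, -71.071). Then |CU| = |U − C| = 72.263.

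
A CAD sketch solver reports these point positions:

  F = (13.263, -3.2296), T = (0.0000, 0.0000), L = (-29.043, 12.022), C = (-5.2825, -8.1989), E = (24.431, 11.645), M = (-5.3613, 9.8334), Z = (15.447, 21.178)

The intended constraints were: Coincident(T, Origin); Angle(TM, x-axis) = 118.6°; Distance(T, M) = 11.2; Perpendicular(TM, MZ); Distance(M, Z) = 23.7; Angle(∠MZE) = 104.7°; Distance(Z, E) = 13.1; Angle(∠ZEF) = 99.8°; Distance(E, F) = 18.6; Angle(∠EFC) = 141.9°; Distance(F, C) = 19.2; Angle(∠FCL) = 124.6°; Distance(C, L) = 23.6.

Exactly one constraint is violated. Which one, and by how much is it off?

Distance(C, L) = 23.6 — off by 7.60.

T = (0.00, 0.00) ✓; TM at 118.6° ✓; |TM| = 11.20 ✓; ∠(TM, MZ) = 90.00° ✓; |MZ| = 23.70 ✓; ∠MZE = 104.7° ✓; |ZE| = 13.10 ✓; ∠ZEF = 99.80° ✓; |EF| = 18.60 ✓; ∠EFC = 141.9° ✓; |FC| = 19.20 ✓; ∠FCL = 124.6° ✓; |CL| = 31.20 ✗.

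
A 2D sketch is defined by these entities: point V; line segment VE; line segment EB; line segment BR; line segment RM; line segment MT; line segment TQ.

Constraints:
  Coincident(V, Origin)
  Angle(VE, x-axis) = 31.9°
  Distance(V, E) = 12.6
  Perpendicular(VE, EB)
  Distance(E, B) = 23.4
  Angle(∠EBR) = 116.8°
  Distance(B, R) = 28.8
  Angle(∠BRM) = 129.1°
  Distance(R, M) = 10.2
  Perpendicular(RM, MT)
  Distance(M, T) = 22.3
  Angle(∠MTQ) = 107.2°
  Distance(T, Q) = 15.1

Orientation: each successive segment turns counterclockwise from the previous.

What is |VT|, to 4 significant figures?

17.83

V is at the origin; VE runs at 31.9° with length 12.6, so E = (10.70, 6.658). VE ⟂ EB, so EB runs at 121.9°; with |EB| = 23.4, B = (-1.668, 26.52). ∠EBR = 116.8° gives BR at -174.9° from the x-axis; with |BR| = 28.8, R = (-30.35, 23.96). ∠BRM = 129.1° gives RM at -124.0° from the x-axis; with |RM| = 10.2, M = (-36.06, 15.51). RM ⟂ MT, so MT runs at -34.00°; with |MT| = 22.3, T = (-17.57, 3.038). Then |VT| = |T − V| = 17.83.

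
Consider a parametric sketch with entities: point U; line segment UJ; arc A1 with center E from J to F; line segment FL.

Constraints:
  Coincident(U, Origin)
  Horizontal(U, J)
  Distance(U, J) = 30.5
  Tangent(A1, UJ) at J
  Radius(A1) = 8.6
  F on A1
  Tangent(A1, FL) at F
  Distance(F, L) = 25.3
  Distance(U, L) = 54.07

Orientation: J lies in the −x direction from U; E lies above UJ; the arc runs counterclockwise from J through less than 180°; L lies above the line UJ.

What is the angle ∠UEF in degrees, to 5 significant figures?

64.146°

Checks: |EF| = 8.600 ✓; ∠(EF, FL) = 90.00° ✓; |FL| = 25.30 ✓; |UL| = 54.07 ✓.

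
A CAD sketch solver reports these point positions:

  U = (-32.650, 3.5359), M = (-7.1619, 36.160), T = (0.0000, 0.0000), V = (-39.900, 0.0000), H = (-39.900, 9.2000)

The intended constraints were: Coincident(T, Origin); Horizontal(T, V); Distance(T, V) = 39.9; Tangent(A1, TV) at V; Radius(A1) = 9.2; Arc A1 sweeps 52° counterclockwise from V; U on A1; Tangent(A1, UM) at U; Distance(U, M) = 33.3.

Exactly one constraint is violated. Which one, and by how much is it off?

Distance(U, M) = 33.3 — off by 8.10.

T = (0.00, 0.00) ✓; T.y = 0.00, V.y = 0.00 ✓; |TV| = 39.90 ✓; ∠(HV, VT) = 90.00° ✓; |HV| = 9.200 ✓; bearing(H→U) − bearing(H→V) = 52.00° ✓; |HU| = 9.200 ✓; ∠(HU, UM) = 90.00° ✓; |UM| = 41.40 ✗.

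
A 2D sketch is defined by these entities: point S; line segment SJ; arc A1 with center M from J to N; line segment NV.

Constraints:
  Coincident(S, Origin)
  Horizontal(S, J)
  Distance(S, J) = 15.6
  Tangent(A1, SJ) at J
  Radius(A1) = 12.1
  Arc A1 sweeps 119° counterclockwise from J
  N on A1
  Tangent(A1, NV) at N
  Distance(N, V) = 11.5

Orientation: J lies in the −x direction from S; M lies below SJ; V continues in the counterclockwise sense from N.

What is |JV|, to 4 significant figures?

28.47

S is at the origin; S and J share the same y with |SJ| = 15.6 and J on the −x side, so J = (-15.60, 0.000). The tangent condition forces MJ to be normal to SJ, so M = J + (0, -12.1) = (-15.60, -12.10). On A1, J sits at bearing 90° from M; a 119° counterclockwise sweep puts N at bearing 209°, so N = M + 12.1·(cos 209°, sin 209°) = (-26.18, -17.97). Since A1 is tangent to NV there, MN ⟂ NV, so NV runs along (−sin 209°, cos 209°); with |NV| = 11.5, V = (-20.61, -28.02). Then |JV| = |V − J| = 28.47.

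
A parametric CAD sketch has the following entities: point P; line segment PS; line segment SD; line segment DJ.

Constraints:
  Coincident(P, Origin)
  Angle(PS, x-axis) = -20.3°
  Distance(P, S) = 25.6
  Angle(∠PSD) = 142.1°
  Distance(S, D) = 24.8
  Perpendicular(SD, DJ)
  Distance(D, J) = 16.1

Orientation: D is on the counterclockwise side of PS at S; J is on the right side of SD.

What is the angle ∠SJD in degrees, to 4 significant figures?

57.01°

P is at the origin; PS runs at -20.3° with length 25.6, so S = 25.6·(cos -20.3°, sin -20.3°) = (24.01, -8.882). ∠PSD = 142.1°, so SD runs at -20.3° + (180° − 142.1°) = 17.60° from the x-axis; with |SD| = 24.8, D = S + 24.8·(cos 17.60°, sin 17.60°) = (47.65, -1.383). The perpendicularity gives DJ at right angles to SD; with |DJ| = 16.1 on the right of SD, J = D + 16.1·(0.3024, -0.9532) = (52.52, -16.73). Then cos ∠SJD = JS·JD / (|JS||JD|), giving 57.01°.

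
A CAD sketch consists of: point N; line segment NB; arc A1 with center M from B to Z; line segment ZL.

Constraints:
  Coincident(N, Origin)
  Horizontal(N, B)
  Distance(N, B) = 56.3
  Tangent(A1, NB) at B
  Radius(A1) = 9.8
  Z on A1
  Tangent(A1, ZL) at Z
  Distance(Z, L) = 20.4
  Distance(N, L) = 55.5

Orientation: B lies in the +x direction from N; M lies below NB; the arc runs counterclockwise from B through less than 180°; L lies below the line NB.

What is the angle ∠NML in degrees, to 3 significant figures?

74.4°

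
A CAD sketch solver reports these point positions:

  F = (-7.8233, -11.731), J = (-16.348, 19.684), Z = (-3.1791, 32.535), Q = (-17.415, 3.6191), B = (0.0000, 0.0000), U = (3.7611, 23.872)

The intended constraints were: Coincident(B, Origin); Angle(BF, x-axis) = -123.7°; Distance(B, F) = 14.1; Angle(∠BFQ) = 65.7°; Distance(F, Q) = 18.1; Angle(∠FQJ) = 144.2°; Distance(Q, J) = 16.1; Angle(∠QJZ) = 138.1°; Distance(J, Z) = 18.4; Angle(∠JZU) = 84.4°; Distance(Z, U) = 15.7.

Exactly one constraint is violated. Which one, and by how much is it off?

Distance(Z, U) = 15.7 — off by 4.60.

B = (0.00, 0.00) ✓; BF at -123.7° ✓; |BF| = 14.10 ✓; ∠BFQ = 65.70° ✓; |FQ| = 18.10 ✓; ∠FQJ = 144.2° ✓; |QJ| = 16.10 ✓; ∠QJZ = 138.1° ✓; |JZ| = 18.40 ✓; ∠JZU = 84.40° ✓; |ZU| = 11.10 ✗.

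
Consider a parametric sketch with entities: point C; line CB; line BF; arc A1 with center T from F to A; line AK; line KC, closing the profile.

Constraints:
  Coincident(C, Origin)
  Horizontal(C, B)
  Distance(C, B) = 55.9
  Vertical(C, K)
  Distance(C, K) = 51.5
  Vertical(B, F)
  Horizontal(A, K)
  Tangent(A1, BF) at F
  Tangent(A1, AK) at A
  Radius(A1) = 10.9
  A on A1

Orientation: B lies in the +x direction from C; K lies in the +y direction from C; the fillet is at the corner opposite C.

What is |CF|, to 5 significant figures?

69.088

The virtual corner opposite C is at (55.900, 51.500). Tangency of A1 to BF means the radius TF is perpendicular to BF and A1 meets AK tangentially, so TA is at right angles to AK, with radius 10.9, so the center T sits 10.9 in from both sides at T = (45.000, 40.600). That places the tangent points at F = (55.900, 40.600) on BF and A = (45.000, 51.500) on AK. Then |CF| = |F − C| = 69.088.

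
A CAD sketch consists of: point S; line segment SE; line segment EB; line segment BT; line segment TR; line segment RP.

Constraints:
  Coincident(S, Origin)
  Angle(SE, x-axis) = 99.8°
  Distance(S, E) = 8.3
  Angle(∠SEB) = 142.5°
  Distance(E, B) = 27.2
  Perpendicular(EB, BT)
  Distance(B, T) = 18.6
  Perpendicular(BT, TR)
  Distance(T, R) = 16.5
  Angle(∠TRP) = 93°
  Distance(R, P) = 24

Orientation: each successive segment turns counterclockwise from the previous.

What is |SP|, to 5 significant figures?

19.118

S is at the origin; SE runs at 99.8° with length 8.3, so E = (-1.4127, 8.1789). ∠SEB = 142.5° gives EB at 137.30° from the x-axis; with |EB| = 27.2, B = (-21.402, 26.625). EB is perpendicular to BT, so BT runs at -132.70°; with |BT| = 18.6, T = (-34.016, 12.955). The perpendicularity gives TR at right angles to BT, so TR runs at -42.700°; with |TR| = 16.5, R = (-21.890, 1.7658). ∠TRP = 93.0° gives RP at 44.300° from the x-axis; with |RP| = 24.0, P = (-4.7135, 18.528). Then |SP| = |P − S| = 19.118.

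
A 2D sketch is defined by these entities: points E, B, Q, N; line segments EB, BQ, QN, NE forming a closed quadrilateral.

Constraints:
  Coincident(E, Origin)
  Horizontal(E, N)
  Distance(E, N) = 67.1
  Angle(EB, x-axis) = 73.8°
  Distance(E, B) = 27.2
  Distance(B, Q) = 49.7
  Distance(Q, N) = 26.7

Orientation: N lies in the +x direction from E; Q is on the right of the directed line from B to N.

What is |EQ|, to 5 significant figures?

43.247

Checks: |BQ| = 49.70 ✓; |QN| = 26.70 ✓.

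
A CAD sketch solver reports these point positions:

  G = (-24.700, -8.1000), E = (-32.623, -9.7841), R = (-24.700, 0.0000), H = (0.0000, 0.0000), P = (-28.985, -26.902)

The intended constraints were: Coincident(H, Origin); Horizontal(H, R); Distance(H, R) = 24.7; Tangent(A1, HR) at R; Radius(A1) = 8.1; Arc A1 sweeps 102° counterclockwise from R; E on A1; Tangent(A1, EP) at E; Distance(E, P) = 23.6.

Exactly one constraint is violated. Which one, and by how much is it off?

Distance(E, P) = 23.6 — off by 6.10.

H = (0.00, 0.00) ✓; H.y = 0.00, R.y = 0.00 ✓; |HR| = 24.70 ✓; ∠(GR, RH) = 90.00° ✓; |GR| = 8.100 ✓; bearing(G→E) − bearing(G→R) = 102.0° ✓; |GE| = 8.100 ✓; ∠(GE, EP) = 90.00° ✓; |EP| = 17.50 ✗.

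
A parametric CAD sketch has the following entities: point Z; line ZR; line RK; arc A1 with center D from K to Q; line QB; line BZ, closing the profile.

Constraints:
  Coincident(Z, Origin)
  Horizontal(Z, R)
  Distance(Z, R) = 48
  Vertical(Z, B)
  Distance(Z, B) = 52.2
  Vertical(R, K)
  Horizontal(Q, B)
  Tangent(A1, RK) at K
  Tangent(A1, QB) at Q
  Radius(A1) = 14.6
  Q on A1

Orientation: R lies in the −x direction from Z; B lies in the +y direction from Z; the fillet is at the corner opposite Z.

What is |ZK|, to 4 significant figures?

60.97

The virtual corner opposite Z is at (-48.00, 52.20). A1 meets RK tangentially, so DK is at right angles to RK and the tangent condition forces DQ to be normal to QB, with radius 14.6, so the center D sits 14.6 in from both sides at D = (-33.40, 37.60). That places the tangent points at K = (-48.00, 37.60) on RK and Q = (-33.40, 52.20) on QB. Then |ZK| = |K − Z| = 60.97.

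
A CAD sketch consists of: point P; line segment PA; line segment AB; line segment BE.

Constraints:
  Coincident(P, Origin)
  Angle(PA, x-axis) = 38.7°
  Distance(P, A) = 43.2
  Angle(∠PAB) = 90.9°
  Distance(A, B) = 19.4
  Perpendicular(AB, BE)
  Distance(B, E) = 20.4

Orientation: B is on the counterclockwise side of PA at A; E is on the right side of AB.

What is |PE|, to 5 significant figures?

66.689

P is at the origin; PA runs at 38.7° with length 43.2, so A = 43.2·(cos 38.7°, sin 38.7°) = (33.715, 27.010). ∠PAB = 90.9°, so AB runs at 38.7° + (180° − 90.9°) = 127.80° from the x-axis; with |AB| = 19.4, B = A + 19.4·(cos 127.80°, sin 127.80°) = (21.824, 42.339). AB is perpendicular to BE; with |BE| = 20.4 on the right of AB, E = B + 20.4·(0.79016, 0.61291) = (37.943, 54.843). Then |PE| = |E − P| = 66.689.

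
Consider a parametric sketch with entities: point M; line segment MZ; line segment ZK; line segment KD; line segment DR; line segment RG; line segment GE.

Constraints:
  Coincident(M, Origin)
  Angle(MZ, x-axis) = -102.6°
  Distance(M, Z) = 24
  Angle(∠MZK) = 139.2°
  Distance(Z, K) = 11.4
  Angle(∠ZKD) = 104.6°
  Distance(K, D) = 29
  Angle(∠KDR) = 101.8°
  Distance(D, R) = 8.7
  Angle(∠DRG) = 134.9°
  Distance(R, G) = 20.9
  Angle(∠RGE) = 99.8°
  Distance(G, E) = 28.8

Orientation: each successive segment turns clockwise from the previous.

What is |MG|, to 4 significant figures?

13.32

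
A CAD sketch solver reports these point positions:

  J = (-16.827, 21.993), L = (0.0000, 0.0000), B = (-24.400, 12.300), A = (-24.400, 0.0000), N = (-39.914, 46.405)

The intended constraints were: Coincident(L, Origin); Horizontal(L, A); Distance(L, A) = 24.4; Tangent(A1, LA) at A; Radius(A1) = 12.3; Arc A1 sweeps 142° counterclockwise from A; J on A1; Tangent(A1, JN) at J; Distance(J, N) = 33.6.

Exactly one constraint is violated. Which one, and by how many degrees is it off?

Tangent(A1, JN) at J — off by 8.60°.

L = (0.00, 0.00) ✓; L.y = 0.00, A.y = 0.00 ✓; |LA| = 24.40 ✓; ∠(BA, AL) = 90.00° ✓; |BA| = 12.30 ✓; bearing(B→J) − bearing(B→A) = 142.0° ✓; |BJ| = 12.30 ✓; ∠(BJ, JN) = 98.60° ✗; |JN| = 33.60 ✓.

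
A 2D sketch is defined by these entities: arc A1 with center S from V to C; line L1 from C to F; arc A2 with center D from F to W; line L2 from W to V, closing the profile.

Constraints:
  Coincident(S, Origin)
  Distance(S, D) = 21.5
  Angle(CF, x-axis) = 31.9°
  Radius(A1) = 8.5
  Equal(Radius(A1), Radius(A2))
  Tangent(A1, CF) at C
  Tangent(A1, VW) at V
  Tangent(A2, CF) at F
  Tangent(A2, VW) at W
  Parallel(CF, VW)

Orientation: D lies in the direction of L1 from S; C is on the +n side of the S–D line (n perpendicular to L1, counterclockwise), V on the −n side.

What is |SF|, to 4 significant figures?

23.12

The slot axis is L1's direction at 31.9°, so u = (cos 31.9°, sin 31.9°) = (0.8490, 0.5284) and n = (−sin 31.9°, cos 31.9°) = (-0.5284, 0.8490). S is at the origin and D lies 21.5 along u from S, so D = 21.5·u = (18.25, 11.36). Tangency of A1 to both parallel lines with radius 8.5 puts C and V at S ± 8.5·n: C = (-4.492, 7.216), V = (4.492, -7.216). Equal radii place F and W the same way about D: F = D + 8.5·n = (13.76, 18.58), W = D − 8.5·n = (22.74, 4.145). Then |SF| = |F − S| = 23.12.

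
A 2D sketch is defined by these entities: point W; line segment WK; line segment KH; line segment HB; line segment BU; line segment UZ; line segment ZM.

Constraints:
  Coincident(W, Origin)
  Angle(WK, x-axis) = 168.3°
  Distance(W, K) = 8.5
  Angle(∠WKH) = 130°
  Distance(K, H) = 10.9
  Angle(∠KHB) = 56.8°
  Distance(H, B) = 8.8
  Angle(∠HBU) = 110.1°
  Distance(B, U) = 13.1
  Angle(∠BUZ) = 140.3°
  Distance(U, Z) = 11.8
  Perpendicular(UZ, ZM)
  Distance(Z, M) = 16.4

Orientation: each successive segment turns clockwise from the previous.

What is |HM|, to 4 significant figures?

18.93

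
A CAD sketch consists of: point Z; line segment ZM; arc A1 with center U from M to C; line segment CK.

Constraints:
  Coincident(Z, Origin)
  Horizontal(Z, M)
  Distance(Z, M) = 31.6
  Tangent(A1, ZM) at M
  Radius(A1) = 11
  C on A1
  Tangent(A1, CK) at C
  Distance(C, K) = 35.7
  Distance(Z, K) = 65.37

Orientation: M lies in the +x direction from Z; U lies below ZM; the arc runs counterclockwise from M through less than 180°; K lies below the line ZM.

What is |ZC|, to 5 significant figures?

29.882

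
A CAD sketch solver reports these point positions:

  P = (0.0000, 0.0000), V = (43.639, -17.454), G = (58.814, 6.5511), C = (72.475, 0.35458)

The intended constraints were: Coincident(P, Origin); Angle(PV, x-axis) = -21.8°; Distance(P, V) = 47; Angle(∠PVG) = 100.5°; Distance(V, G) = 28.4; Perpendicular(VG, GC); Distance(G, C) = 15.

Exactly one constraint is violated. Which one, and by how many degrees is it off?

Perpendicular(VG, GC) — off by 7.90°.

P = (0.00, 0.00) ✓; PV at -21.80° ✓; |PV| = 47.00 ✓; ∠PVG = 100.5° ✓; |VG| = 28.40 ✓; ∠(VG, GC) = 82.10° ✗; |GC| = 15.00 ✓.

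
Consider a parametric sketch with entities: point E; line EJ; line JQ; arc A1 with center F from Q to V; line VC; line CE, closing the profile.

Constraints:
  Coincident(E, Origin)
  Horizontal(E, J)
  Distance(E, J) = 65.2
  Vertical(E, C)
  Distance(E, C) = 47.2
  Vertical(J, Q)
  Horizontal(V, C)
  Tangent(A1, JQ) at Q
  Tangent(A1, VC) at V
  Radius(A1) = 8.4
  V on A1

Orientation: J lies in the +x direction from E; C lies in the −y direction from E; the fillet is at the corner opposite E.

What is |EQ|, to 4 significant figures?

75.87

E is at the origin; EJ is horizontal with |EJ| = 65.2 and J on the +x side, so J = (65.20, 0.000). EC is vertical with |EC| = 47.2 and C on the −y side, so C = (0.000, -47.20). The virtual corner opposite E is at (65.20, -47.20). A1 meets JQ tangentially, so FQ is at right angles to JQ and the tangent condition forces FV to be normal to VC, with radius 8.4, so the center F sits 8.4 in from both sides at F = (56.80, -38.80). That places the tangent points at Q = (65.20, -38.80) on JQ and V = (56.80, -47.20) on VC. Then |EQ| = |Q − E| = 75.87.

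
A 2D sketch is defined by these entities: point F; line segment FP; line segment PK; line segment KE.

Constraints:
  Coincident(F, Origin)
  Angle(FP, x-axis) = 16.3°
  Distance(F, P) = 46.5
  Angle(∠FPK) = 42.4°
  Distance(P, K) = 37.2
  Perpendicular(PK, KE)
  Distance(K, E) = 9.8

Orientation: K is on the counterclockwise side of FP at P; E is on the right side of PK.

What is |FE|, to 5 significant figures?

41.254

F is at the origin; FP runs at 16.3° with length 46.5, so P = 46.5·(cos 16.3°, sin 16.3°) = (44.631, 13.051). ∠FPK = 42.4°, so PK runs at 16.3° + (180° − 42.4°) = 153.90° from the x-axis; with |PK| = 37.2, K = P + 37.2·(cos 153.90°, sin 153.90°) = (11.224, 29.417). PK is perpendicular to KE; with |KE| = 9.8 on the right of PK, E = K + 9.8·(0.43994, 0.89803) = (15.536, 38.217). Then |FE| = |E − F| = 41.254.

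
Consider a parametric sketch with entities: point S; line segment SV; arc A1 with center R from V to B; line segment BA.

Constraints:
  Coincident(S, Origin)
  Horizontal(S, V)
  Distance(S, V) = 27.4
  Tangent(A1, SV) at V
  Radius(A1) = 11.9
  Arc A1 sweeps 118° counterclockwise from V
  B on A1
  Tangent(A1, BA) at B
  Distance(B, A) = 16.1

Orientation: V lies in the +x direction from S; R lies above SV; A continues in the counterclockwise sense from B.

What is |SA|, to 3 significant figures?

43.9

S is at the origin; S and V share the same y with |SV| = 27.4 and V on the +x side, so V = (27.4, 0.00). Tangency of A1 to SV means the radius RV is perpendicular to SV, so R = V + (0, 11.9) = (27.4, 11.9). On A1, V sits at bearing -90° from R; a 118° counterclockwise sweep puts B at bearing 28°, so B = R + 11.9·(cos 28°, sin 28°) = (37.9, 17.5). The tangent condition forces RB to be normal to BA, so BA runs along (−sin 28°, cos 28°); with |BA| = 16.1, A = (30.3, 31.7). Then |SA| = |A − S| = 43.9.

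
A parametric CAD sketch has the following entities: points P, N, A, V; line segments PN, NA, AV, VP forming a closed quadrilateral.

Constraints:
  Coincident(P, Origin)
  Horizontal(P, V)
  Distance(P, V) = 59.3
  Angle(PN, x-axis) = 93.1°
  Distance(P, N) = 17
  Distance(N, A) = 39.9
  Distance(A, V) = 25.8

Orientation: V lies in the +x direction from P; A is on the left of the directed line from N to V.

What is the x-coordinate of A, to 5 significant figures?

38.966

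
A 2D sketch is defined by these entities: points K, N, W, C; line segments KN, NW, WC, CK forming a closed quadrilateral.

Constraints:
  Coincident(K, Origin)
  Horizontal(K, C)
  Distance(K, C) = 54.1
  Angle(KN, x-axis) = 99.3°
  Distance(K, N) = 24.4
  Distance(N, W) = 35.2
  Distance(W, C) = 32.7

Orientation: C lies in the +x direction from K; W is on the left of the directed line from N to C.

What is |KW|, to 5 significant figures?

39.035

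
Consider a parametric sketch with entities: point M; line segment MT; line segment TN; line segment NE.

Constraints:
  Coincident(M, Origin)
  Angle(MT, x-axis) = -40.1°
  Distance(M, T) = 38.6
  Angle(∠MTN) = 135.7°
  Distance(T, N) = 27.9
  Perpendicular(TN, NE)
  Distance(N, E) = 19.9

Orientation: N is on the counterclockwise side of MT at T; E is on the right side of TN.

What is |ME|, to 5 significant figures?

72.656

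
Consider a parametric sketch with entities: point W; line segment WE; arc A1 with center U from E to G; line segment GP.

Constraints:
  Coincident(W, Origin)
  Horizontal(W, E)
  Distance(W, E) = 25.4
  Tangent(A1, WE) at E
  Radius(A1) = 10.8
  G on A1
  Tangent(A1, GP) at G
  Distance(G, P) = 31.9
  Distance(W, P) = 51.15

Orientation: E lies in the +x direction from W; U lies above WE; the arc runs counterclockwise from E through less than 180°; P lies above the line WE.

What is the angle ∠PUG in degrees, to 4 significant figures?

71.30°

Checks: |UG| = 10.80 ✓; ∠(UG, GP) = 90.00° ✓; |GP| = 31.90 ✓; |WP| = 51.15 ✓.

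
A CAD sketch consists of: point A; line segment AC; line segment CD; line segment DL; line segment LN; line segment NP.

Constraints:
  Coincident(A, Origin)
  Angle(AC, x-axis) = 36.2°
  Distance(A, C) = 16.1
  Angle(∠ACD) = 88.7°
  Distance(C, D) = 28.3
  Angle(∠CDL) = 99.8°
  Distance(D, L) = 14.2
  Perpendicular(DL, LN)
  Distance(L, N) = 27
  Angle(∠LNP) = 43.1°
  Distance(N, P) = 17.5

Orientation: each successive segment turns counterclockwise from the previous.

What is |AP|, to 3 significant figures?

18.3

A is at the origin; AC runs at 36.2° with length 16.1, so C = (13.0, 9.51). ∠ACD = 88.7° gives CD at 128° from the x-axis; with |CD| = 28.3, D = (-4.24, 32.0). ∠CDL = 99.8° gives DL at -152° from the x-axis; with |DL| = 14.2, L = (-16.8, 25.4). DL ⟂ LN, so LN runs at -62.3°; with |LN| = 27.0, N = (-4.26, 1.45). ∠LNP = 43.1° gives NP at 74.6° from the x-axis; with |NP| = 17.5, P = (0.389, 18.3). Then |AP| = |P − A| = 18.3.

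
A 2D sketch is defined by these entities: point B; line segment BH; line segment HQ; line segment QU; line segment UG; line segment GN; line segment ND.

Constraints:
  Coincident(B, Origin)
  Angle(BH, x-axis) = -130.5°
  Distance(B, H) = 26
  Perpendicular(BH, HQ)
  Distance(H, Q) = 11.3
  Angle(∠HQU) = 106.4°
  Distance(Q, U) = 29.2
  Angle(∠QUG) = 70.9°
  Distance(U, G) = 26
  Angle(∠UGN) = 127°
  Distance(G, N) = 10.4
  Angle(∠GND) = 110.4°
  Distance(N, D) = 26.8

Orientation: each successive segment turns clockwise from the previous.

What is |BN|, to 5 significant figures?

14.556

B is at the origin; BH runs at -130.5° with length 26.0, so H = (-16.886, -19.771). BH is perpendicular to HQ, so HQ runs at 139.50°; with |HQ| = 11.3, Q = (-25.478, -12.432). ∠HQU = 106.4° gives QU at 65.900° from the x-axis; with |QU| = 29.2, U = (-13.555, 14.223). ∠QUG = 70.9° gives UG at -43.200° from the x-axis; with |UG| = 26.0, G = (5.3982, -3.5753). ∠UGN = 127.0° gives GN at -96.200° from the x-axis; with |GN| = 10.4, N = (4.2750, -13.914). Then |BN| = |N − B| = 14.556.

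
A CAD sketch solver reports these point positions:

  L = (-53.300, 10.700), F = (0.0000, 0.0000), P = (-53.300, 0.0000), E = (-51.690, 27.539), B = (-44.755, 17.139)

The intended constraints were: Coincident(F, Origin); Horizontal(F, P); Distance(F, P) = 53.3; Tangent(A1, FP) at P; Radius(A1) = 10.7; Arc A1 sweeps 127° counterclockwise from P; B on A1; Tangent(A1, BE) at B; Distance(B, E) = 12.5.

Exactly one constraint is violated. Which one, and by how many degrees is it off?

Tangent(A1, BE) at B — off by 3.30°.

F = (0.00, 0.00) ✓; F.y = 0.00, P.y = 0.00 ✓; |FP| = 53.30 ✓; ∠(LP, PF) = 90.00° ✓; |LP| = 10.70 ✓; bearing(L→B) − bearing(L→P) = 127.0° ✓; |LB| = 10.70 ✓; ∠(LB, BE) = 93.30° ✗; |BE| = 12.50 ✓.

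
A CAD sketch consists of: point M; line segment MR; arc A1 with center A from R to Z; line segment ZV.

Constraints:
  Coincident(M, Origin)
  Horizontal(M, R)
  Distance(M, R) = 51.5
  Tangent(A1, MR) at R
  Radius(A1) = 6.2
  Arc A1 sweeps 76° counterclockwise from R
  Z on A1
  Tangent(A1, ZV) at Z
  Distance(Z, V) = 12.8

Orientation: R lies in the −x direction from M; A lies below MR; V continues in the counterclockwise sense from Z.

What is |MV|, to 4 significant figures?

62.98

On A1, R sits at bearing 90° from A; a 76° counterclockwise sweep puts Z at bearing 166°, so Z = A + 6.2·(cos 166°, sin 166°) = (-57.52, -4.700). The tangent condition forces AZ to be normal to ZV, so ZV runs along (−sin 166°, cos 166°); with |ZV| = 12.8, V = (-60.61, -17.12). Then |MV| = |V − M| = 62.98.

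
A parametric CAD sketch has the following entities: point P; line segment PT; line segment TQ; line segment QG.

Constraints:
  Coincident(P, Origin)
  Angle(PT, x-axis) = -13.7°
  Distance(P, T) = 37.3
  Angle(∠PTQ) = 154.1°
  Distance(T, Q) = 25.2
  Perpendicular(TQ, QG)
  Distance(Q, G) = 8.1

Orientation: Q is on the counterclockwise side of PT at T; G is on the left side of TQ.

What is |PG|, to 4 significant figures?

59.32

P is at the origin; PT runs at -13.7° with length 37.3, so T = 37.3·(cos -13.7°, sin -13.7°) = (36.24, -8.834). ∠PTQ = 154.1°, so TQ runs at -13.7° + (180° − 154.1°) = 12.20° from the x-axis; with |TQ| = 25.2, Q = T + 25.2·(cos 12.20°, sin 12.20°) = (60.87, -3.509). TQ ⟂ QG; with |QG| = 8.1 on the left of TQ, G = Q + 8.1·(-0.2113, 0.9774) = (59.16, 4.408). Then |PG| = |G − P| = 59.32.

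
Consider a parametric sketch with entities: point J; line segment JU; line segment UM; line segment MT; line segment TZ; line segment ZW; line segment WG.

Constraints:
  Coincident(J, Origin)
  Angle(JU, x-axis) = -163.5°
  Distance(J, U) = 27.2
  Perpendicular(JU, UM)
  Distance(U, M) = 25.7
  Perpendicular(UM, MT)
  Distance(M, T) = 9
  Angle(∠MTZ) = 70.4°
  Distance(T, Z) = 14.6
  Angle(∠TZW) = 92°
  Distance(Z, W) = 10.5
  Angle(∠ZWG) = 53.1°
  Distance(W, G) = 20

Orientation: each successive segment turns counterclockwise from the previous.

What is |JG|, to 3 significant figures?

31.6

J is at the origin; JU runs at -163.5° with length 27.2, so U = (-26.1, -7.73). JU is perpendicular to UM, so UM runs at -73.5°; with |UM| = 25.7, M = (-18.8, -32.4). UM ⟂ MT, so MT runs at 16.5°; with |MT| = 9.0, T = (-10.2, -29.8). ∠MTZ = 70.4° gives TZ at 126° from the x-axis; with |TZ| = 14.6, Z = (-18.8, -18.0). ∠TZW = 92.0° gives ZW at -146° from the x-axis; with |ZW| = 10.5, W = (-27.4, -23.9). ∠ZWG = 53.1° gives WG at -19.0° from the x-axis; with |WG| = 20.0, G = (-8.54, -30.4). Then |JG| = |G − J| = 31.6.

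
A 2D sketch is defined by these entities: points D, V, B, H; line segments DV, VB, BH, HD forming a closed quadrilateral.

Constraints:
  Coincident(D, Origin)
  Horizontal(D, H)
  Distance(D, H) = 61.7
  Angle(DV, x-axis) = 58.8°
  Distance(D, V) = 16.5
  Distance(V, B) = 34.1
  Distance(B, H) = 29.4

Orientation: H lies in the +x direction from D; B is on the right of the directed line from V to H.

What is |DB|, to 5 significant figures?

34.850

D is at the origin; D and H share the same y with |DH| = 61.7 and H in +x, so H = (61.7, 0). DV runs at 58.8° with |DV| = 16.5, so V = (8.5474, 14.114). B is determined by |VB| = 34.1 and |BH| = 29.4 together: it lies at the intersection of circle(V, 34.1) and circle(H, 29.4). With |VH| = 54.994, the foot of the radical line on VH is 30.211 from V and the perpendicular offset is √(34.1² − 30.211²) = 15.815. Taking the right-of-VH solution: B = (33.688, -8.9253).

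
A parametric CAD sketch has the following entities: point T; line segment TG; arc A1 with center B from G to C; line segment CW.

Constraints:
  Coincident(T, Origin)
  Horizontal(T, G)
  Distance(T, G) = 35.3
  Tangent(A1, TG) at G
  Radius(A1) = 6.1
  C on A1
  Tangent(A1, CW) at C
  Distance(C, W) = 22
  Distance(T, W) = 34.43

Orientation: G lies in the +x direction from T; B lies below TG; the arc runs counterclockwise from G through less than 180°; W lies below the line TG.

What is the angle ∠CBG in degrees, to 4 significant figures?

73.45°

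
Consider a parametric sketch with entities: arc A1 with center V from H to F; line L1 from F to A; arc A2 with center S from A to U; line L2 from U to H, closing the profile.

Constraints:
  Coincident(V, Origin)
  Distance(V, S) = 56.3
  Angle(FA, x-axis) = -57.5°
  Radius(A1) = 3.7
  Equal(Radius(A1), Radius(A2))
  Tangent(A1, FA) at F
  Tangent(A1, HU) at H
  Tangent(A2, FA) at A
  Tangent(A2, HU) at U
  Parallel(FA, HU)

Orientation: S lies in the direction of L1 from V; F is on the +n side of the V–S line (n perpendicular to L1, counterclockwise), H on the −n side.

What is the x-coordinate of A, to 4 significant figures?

33.37

The slot axis is L1's direction at -57.5°, so u = (cos -57.5°, sin -57.5°) = (0.5373, -0.8434) and n = (−sin -57.5°, cos -57.5°) = (0.8434, 0.5373). V is at the origin and S lies 56.3 along u from V, so S = 56.3·u = (30.25, -47.48). Tangency of A1 to both parallel lines with radius 3.7 puts F and H at V ± 3.7·n: F = (3.121, 1.988), H = (-3.121, -1.988). Equal radii place A and U the same way about S: A = S + 3.7·n = (33.37, -45.49), U = S − 3.7·n = (27.13, -49.47). So A.x = 33.37.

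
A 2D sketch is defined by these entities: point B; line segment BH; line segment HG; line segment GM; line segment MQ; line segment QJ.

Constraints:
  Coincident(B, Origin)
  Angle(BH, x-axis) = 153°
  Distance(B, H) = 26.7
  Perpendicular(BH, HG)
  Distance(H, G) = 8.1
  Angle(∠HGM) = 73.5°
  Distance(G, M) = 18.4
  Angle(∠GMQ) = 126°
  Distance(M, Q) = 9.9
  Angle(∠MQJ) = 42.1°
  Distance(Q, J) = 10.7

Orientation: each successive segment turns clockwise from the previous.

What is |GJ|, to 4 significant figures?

14.92

∠GMQ = 126.0° gives MQ at -97.50° from the x-axis; with |MQ| = 9.9, Q = (-8.058, -3.142). ∠MQJ = 42.1° gives QJ at 124.6° from the x-axis; with |QJ| = 10.7, J = (-14.13, 5.665). Then |GJ| = |J − G| = 14.92.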